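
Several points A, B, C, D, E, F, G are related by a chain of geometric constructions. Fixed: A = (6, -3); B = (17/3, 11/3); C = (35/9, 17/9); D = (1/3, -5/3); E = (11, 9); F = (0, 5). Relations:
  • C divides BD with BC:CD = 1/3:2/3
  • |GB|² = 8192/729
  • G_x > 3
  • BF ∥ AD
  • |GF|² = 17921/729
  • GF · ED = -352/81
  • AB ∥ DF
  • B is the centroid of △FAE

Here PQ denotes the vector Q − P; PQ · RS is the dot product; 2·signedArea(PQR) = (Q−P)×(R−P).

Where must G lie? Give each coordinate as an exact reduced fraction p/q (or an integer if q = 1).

G = (89/27, 35/27)

1. G_x = 89/27  [line 32/3·x + 32/3·y + -3968/81 = 0 ∩ |GF|² = 17921/729]
2. G_y = 35/27  [line 32/3·x + 32/3·y + -3968/81 = 0 ∩ |GF|² = 17921/729]
   → G = (89/27, 35/27)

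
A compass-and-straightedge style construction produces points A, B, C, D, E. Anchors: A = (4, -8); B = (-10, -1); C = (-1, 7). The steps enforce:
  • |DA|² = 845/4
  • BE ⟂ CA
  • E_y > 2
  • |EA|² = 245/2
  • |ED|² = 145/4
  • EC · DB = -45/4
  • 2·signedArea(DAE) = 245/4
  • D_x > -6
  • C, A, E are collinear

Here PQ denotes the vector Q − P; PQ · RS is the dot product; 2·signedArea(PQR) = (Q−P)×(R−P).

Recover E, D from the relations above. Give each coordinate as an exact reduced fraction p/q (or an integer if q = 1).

1. E_x = 1/2  [C, A, E are collinear ∩ BE ⟂ CA]
2. E_y = 5/2  [C, A, E are collinear ∩ BE ⟂ CA]
   → E = (1/2, 5/2)
3. D_x = -11/2  [2·signedArea(DAE) = 245/4 ∩ EC · DB = -45/4]
4. D_y = 3  [2·signedArea(DAE) = 245/4 ∩ EC · DB = -45/4]
   → D = (-11/2, 3)

D = (-11/2, 3)
E = (1/2, 5/2)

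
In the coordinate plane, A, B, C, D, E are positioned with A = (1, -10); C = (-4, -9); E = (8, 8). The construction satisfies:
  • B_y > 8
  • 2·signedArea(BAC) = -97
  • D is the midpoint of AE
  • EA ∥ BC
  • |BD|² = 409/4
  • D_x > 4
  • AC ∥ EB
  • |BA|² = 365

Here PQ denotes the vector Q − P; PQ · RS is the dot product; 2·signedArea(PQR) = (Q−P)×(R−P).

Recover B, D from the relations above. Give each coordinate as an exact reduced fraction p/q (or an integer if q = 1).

B = (3, 9)
D = (9/2, -1)

1. B_x = 3  [EA ∥ BC ∩ AC ∥ EB]
2. B_y = 9  [EA ∥ BC ∩ AC ∥ EB]
   → B = (3, 9)
3. D_x = 9/2  [D is the midpoint of AE]
4. D_y = -1  [D is the midpoint of AE]
   → D = (9/2, -1)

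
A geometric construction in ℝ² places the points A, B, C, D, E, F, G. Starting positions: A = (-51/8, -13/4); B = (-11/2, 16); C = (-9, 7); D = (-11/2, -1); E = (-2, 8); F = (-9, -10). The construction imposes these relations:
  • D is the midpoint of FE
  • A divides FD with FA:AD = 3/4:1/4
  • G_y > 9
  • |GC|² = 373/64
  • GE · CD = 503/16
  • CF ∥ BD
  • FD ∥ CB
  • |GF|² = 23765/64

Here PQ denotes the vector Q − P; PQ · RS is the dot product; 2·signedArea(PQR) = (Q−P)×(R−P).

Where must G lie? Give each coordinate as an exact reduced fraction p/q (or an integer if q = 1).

G = (-65/8, 37/4)

1. G_x = -65/8  [line -7/2·x + 8·y + -1639/16 = 0 ∩ |GF|² = 23765/64]
2. G_y = 37/4  [line -7/2·x + 8·y + -1639/16 = 0 ∩ |GF|² = 23765/64]
   → G = (-65/8, 37/4)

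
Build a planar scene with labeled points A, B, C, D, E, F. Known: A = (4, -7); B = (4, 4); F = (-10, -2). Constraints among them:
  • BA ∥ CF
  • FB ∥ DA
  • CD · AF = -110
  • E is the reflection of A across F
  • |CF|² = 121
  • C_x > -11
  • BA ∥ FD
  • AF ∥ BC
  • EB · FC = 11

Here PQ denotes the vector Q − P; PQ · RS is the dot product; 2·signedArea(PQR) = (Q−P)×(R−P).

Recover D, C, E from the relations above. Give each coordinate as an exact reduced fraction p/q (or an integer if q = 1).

1. D_x = -10  [FB ∥ DA ∩ BA ∥ FD]
2. D_y = -13  [FB ∥ DA ∩ BA ∥ FD]
   → D = (-10, -13)
3. C_x = -10  [BA ∥ CF ∩ AF ∥ BC]
4. C_y = 9  [BA ∥ CF ∩ AF ∥ BC]
   → C = (-10, 9)
5. E_x = -24  [E is the reflection of A across F]
6. E_y = 3  [E is the reflection of A across F]
   → E = (-24, 3)

C = (-10, 9)
D = (-10, -13)
E = (-24, 3)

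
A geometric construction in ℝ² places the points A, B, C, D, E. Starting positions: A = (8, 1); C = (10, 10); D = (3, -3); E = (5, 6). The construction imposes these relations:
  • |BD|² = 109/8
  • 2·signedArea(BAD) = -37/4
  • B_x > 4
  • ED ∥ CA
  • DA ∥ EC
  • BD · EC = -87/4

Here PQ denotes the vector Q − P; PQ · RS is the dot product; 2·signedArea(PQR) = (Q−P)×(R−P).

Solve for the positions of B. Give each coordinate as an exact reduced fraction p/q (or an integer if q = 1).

B = (19/4, 1/4)

1. B_x = 19/4  [BD · EC = -87/4 ∩ 2·signedArea(BAD) = -37/4]
2. B_y = 1/4  [BD · EC = -87/4 ∩ 2·signedArea(BAD) = -37/4]
   → B = (19/4, 1/4)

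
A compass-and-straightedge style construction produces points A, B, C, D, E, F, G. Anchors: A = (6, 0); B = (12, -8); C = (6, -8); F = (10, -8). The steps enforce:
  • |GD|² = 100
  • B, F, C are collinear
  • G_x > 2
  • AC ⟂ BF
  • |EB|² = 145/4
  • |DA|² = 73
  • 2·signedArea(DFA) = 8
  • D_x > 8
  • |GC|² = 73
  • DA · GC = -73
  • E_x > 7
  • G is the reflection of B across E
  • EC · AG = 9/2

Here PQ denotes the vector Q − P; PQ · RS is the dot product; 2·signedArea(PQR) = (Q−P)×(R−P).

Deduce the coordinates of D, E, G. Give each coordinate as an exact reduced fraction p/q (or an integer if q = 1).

1. D_x = 9  [line -8·x + -4·y + 40 = 0 ∩ |DA|² = 73]
2. D_y = -8  [line -8·x + -4·y + 40 = 0 ∩ |DA|² = 73]
   → D = (9, -8)
3. G_x = 3  [line 3·x + -8·y + -9 = 0 ∩ |GC|² = 73]
4. G_y = 0  [line 3·x + -8·y + -9 = 0 ∩ |GC|² = 73]
   → G = (3, 0)
5. E_x = 15/2  [EC · AG = 9/2 ∩ G is the reflection of B across E]
6. E_y = -4  [EC · AG = 9/2 ∩ G is the reflection of B across E]
   → E = (15/2, -4)

D = (9, -8)
E = (15/2, -4)
G = (3, 0)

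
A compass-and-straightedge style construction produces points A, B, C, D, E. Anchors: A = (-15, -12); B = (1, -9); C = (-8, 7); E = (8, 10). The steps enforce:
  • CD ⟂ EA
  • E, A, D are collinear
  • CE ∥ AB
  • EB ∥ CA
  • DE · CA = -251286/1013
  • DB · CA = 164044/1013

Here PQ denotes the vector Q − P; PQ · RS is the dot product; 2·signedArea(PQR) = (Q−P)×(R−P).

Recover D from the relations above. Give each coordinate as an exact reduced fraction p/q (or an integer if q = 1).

1. D_x = -1878/1013  [E, A, D are collinear ∩ CD ⟂ EA]
2. D_y = 582/1013  [E, A, D are collinear ∩ CD ⟂ EA]
   → D = (-1878/1013, 582/1013)

D = (-1878/1013, 582/1013)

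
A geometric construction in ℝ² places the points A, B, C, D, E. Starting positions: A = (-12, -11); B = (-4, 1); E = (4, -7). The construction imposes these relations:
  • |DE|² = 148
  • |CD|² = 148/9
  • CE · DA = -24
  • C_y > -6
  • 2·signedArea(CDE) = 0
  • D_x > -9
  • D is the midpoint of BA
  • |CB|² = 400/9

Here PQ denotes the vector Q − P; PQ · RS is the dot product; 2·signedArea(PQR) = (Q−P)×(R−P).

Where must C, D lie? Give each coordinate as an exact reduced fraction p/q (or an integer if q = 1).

1. D_x = -8  [D is the midpoint of BA]
2. D_y = -5  [D is the midpoint of BA]
   → D = (-8, -5)
3. C_x = -4  [2·signedArea(CDE) = 0 ∩ CE · DA = -24]
4. C_y = -17/3  [2·signedArea(CDE) = 0 ∩ CE · DA = -24]
   → C = (-4, -17/3)

C = (-4, -17/3)
D = (-8, -5)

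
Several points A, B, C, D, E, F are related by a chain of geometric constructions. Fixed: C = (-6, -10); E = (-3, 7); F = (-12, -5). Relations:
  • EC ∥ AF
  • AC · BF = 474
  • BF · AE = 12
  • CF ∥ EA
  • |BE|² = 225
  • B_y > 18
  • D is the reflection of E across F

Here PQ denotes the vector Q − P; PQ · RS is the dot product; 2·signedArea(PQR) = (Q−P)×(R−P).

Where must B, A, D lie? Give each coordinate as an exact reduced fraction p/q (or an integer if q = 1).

1. A_x = -9  [EC ∥ AF ∩ CF ∥ EA]
2. A_y = 12  [EC ∥ AF ∩ CF ∥ EA]
   → A = (-9, 12)
3. D_x = -21  [D is the reflection of E across F]
4. D_y = -17  [D is the reflection of E across F]
   → D = (-21, -17)
5. B_x = 6  [BF · AE = 12 ∩ AC · BF = 474]
6. B_y = 19  [BF · AE = 12 ∩ AC · BF = 474]
   → B = (6, 19)

A = (-9, 12)
B = (6, 19)
D = (-21, -17)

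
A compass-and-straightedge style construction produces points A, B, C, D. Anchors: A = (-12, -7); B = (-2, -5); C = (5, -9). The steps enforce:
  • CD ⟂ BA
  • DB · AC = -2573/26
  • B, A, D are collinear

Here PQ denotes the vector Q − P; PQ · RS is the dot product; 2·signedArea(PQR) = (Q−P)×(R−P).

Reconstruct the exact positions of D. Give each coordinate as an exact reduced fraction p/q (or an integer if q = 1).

D = (103/26, -99/26)

1. D_x = 103/26  [B, A, D are collinear ∩ CD ⟂ BA]
2. D_y = -99/26  [B, A, D are collinear ∩ CD ⟂ BA]
   → D = (103/26, -99/26)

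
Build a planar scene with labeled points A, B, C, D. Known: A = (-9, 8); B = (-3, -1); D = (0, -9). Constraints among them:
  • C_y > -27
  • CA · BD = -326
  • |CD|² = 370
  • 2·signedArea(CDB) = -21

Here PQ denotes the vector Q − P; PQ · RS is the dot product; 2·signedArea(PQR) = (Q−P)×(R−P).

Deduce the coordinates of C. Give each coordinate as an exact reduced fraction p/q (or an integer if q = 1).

C = (9, -26)

1. C_x = 9  [2·signedArea(CDB) = -21 ∩ CA · BD = -326]
2. C_y = -26  [2·signedArea(CDB) = -21 ∩ CA · BD = -326]
   → C = (9, -26)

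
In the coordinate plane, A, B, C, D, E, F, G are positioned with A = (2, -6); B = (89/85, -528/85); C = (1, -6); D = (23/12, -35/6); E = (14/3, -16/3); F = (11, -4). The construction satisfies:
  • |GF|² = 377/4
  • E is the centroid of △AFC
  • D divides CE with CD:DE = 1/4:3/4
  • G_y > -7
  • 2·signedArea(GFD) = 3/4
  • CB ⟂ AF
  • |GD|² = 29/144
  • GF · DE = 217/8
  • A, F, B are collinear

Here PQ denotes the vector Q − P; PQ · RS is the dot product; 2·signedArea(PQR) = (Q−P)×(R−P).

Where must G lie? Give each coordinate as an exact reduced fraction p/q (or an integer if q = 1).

G = (3/2, -6)

1. G_x = 3/2  [GF · DE = 217/8 ∩ 2·signedArea(GFD) = 3/4]
2. G_y = -6  [GF · DE = 217/8 ∩ 2·signedArea(GFD) = 3/4]
   → G = (3/2, -6)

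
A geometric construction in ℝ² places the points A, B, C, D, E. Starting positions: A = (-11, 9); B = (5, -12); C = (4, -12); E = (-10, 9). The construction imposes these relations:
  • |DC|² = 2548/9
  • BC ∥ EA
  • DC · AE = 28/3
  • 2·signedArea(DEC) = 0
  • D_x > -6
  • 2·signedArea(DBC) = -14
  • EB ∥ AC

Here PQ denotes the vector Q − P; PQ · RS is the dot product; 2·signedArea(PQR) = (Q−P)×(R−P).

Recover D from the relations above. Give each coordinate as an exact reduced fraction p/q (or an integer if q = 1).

1. D_x = -16/3  [2·signedArea(DEC) = 0 ∩ DC · AE = 28/3]
2. D_y = 2  [2·signedArea(DEC) = 0 ∩ DC · AE = 28/3]
   → D = (-16/3, 2)

D = (-16/3, 2)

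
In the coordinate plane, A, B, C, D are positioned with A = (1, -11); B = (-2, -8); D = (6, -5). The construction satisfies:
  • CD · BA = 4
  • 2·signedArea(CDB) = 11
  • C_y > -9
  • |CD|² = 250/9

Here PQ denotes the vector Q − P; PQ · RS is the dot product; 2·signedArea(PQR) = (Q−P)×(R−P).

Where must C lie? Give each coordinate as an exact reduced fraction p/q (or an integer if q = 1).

C = (5/3, -8)

1. C_x = 5/3  [CD · BA = 4 ∩ 2·signedArea(CDB) = 11]
2. C_y = -8  [CD · BA = 4 ∩ 2·signedArea(CDB) = 11]
   → C = (5/3, -8)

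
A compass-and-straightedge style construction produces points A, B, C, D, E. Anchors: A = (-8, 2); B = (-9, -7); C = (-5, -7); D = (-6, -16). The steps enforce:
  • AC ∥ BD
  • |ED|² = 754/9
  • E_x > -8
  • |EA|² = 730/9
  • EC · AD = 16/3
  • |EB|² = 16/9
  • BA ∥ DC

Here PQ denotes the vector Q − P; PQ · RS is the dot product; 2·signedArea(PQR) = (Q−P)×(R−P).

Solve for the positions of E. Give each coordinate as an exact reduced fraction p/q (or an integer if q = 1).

E = (-23/3, -7)

1. E_x = -23/3  [line -2·x + 18·y + 332/3 = 0 ∩ |EB|² = 16/9]
2. E_y = -7  [line -2·x + 18·y + 332/3 = 0 ∩ |EB|² = 16/9]
   → E = (-23/3, -7)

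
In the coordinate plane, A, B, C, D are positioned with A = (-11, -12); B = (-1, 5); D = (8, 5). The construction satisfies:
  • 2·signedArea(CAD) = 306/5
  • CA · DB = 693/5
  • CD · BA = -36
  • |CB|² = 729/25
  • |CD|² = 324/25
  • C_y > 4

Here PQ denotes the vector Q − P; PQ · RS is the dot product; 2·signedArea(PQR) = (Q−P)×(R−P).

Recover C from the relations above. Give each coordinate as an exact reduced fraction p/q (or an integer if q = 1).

1. C_x = 22/5  [CD · BA = -36 ∩ 2·signedArea(CAD) = 306/5]
2. C_y = 5  [CD · BA = -36 ∩ 2·signedArea(CAD) = 306/5]
   → C = (22/5, 5)

C = (22/5, 5)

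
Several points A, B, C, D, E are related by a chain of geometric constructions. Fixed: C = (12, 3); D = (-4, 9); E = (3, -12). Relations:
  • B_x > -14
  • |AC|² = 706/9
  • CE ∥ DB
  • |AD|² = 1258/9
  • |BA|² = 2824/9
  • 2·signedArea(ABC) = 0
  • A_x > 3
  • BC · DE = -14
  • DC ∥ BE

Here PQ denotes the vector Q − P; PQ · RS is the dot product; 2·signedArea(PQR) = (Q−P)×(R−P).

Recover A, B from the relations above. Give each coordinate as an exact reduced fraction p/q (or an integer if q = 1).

A = (11/3, 0)
B = (-13, -6)

1. B_x = -13  [DC ∥ BE ∩ CE ∥ DB]
2. B_y = -6  [DC ∥ BE ∩ CE ∥ DB]
   → B = (-13, -6)
3. A_x = 11/3  [line -9·x + 25·y + 33 = 0 ∩ |AD|² = 1258/9]
4. A_y = 0  [line -9·x + 25·y + 33 = 0 ∩ |AD|² = 1258/9]
   → A = (11/3, 0)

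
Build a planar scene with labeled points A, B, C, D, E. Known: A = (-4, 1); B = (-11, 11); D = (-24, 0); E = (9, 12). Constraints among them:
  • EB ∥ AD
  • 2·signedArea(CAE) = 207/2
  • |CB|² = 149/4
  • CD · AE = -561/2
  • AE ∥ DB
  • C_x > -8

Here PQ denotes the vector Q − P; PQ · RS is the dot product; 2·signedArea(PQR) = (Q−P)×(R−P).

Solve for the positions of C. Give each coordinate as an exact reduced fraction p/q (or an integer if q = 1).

1. C_x = -15/2  [CD · AE = -561/2 ∩ 2·signedArea(CAE) = 207/2]
2. C_y = 6  [CD · AE = -561/2 ∩ 2·signedArea(CAE) = 207/2]
   → C = (-15/2, 6)

C = (-15/2, 6)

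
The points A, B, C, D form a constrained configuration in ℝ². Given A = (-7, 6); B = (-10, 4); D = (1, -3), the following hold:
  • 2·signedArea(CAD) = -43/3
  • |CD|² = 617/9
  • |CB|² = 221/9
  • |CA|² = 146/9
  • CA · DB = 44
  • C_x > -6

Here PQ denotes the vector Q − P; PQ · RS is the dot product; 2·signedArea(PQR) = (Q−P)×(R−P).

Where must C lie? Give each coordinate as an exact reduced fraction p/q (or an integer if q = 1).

1. C_x = -16/3  [2·signedArea(CAD) = -43/3 ∩ CA · DB = 44]
2. C_y = 7/3  [2·signedArea(CAD) = -43/3 ∩ CA · DB = 44]
   → C = (-16/3, 7/3)

C = (-16/3, 7/3)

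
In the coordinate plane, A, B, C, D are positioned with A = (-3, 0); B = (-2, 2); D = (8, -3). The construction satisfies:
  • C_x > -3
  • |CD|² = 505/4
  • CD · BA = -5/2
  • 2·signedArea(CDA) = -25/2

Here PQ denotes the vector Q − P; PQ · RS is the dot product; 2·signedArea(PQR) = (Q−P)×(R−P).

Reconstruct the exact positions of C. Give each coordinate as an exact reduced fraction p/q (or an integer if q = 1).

C = (-5/2, 1)

1. C_x = -5/2  [CD · BA = -5/2 ∩ 2·signedArea(CDA) = -25/2]
2. C_y = 1  [CD · BA = -5/2 ∩ 2·signedArea(CDA) = -25/2]
   → C = (-5/2, 1)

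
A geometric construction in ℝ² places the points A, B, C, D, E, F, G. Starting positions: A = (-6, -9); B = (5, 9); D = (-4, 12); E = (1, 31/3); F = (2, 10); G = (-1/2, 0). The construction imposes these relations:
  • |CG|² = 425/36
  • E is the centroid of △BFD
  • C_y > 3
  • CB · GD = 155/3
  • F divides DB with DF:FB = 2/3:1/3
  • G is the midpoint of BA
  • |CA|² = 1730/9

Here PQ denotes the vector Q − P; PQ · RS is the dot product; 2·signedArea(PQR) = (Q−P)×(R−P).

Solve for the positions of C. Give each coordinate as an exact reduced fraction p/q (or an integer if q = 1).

1. C_x = 1/3  [line 7/2·x + -12·y + 233/6 = 0 ∩ |CG|² = 425/36]
2. C_y = 10/3  [line 7/2·x + -12·y + 233/6 = 0 ∩ |CG|² = 425/36]
   → C = (1/3, 10/3)

C = (1/3, 10/3)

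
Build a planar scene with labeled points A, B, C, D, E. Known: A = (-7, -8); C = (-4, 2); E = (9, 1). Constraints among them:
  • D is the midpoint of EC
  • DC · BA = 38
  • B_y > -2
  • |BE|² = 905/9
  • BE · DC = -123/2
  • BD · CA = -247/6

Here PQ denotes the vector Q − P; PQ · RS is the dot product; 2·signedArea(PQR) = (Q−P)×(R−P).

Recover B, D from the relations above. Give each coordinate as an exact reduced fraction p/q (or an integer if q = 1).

B = (-2/3, -5/3)
D = (5/2, 3/2)

1. D_x = 5/2  [D is the midpoint of EC]
2. D_y = 3/2  [D is the midpoint of EC]
   → D = (5/2, 3/2)
3. B_x = -2/3  [BD · CA = -247/6 ∩ BE · DC = -123/2]
4. B_y = -5/3  [BD · CA = -247/6 ∩ BE · DC = -123/2]
   → B = (-2/3, -5/3)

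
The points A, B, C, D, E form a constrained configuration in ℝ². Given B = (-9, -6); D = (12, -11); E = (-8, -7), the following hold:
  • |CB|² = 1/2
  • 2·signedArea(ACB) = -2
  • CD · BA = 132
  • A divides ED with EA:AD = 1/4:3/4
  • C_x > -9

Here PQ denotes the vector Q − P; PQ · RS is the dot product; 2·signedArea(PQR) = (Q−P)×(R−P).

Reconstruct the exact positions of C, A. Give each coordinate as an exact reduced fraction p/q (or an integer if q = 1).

1. A_x = -3  [A divides ED with EA:AD = 1/4:3/4]
2. A_y = -8  [A divides ED with EA:AD = 1/4:3/4]
   → A = (-3, -8)
3. C_x = -17/2  [CD · BA = 132 ∩ 2·signedArea(ACB) = -2]
4. C_y = -13/2  [CD · BA = 132 ∩ 2·signedArea(ACB) = -2]
   → C = (-17/2, -13/2)

A = (-3, -8)
C = (-17/2, -13/2)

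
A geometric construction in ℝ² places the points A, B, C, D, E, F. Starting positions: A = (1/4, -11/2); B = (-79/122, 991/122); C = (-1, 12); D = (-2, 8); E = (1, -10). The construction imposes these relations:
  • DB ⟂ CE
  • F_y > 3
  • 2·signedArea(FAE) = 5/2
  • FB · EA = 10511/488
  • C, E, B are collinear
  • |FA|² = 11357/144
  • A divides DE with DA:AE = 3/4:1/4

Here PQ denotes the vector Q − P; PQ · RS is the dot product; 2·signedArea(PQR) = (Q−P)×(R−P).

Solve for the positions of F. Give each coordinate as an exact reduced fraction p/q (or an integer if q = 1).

F = (-2/3, 10/3)

1. F_x = -2/3  [2·signedArea(FAE) = 5/2 ∩ FB · EA = 10511/488]
2. F_y = 10/3  [2·signedArea(FAE) = 5/2 ∩ FB · EA = 10511/488]
   → F = (-2/3, 10/3)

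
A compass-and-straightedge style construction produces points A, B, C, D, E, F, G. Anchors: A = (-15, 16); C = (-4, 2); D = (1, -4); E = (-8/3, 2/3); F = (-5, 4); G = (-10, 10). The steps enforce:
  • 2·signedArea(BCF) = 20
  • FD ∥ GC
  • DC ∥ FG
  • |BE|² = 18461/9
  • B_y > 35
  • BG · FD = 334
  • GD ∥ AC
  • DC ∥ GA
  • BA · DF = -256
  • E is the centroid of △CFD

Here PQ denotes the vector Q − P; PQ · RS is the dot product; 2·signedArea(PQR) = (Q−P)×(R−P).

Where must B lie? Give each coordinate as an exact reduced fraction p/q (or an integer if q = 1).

1. B_x = -31  [2·signedArea(BCF) = 20 ∩ BA · DF = -256]
2. B_y = 36  [2·signedArea(BCF) = 20 ∩ BA · DF = -256]
   → B = (-31, 36)

B = (-31, 36)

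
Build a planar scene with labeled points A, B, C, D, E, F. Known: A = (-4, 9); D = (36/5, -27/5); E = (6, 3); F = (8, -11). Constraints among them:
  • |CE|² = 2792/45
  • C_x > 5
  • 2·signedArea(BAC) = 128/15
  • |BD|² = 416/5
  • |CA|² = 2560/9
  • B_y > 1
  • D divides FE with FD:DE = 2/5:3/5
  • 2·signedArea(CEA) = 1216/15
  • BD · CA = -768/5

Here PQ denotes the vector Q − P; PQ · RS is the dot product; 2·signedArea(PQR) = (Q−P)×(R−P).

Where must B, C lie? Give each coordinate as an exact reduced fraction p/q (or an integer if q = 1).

1. C_x = 28/5  [line -6·x + -10·y + -226/15 = 0 ∩ |CA|² = 2560/9]
2. C_y = -73/15  [line -6·x + -10·y + -226/15 = 0 ∩ |CA|² = 2560/9]
   → C = (28/5, -73/15)
3. B_x = 8/5  [BD · CA = -768/5 ∩ 2·signedArea(BAC) = 128/15]
4. B_y = 9/5  [BD · CA = -768/5 ∩ 2·signedArea(BAC) = 128/15]
   → B = (8/5, 9/5)

B = (8/5, 9/5)
C = (28/5, -73/15)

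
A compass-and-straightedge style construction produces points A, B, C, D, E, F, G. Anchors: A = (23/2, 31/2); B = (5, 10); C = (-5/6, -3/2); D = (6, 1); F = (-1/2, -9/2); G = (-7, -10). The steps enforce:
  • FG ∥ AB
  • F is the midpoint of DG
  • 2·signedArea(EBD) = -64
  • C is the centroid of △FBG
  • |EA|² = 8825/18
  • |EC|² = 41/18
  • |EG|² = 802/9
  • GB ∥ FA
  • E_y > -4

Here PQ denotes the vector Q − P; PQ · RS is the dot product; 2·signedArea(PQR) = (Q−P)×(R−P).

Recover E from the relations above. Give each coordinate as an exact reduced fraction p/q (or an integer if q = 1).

1. E_x = -2/3  [line 9·x + 1·y + 9 = 0 ∩ |EG|² = 802/9]
2. E_y = -3  [line 9·x + 1·y + 9 = 0 ∩ |EG|² = 802/9]
   → E = (-2/3, -3)

E = (-2/3, -3)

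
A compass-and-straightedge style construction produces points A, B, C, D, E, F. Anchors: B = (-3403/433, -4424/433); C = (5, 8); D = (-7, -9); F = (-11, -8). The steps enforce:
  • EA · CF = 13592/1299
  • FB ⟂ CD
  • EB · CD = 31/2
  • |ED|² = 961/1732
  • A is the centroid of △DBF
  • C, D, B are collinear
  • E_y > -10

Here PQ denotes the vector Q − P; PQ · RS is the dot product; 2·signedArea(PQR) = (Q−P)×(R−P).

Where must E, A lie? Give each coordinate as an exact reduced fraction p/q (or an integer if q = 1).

1. E_x = -3217/433  [line 12·x + 17·y + 505/2 = 0 ∩ |ED|² = 961/1732]
2. E_y = -8321/866  [line 12·x + 17·y + 505/2 = 0 ∩ |ED|² = 961/1732]
   → E = (-3217/433, -8321/866)
3. A_x = -11197/1299  [EA · CF = 13592/1299 ∩ A is the centroid of △DBF]
4. A_y = -11785/1299  [EA · CF = 13592/1299 ∩ A is the centroid of △DBF]
   → A = (-11197/1299, -11785/1299)

A = (-11197/1299, -11785/1299)
E = (-3217/433, -8321/866)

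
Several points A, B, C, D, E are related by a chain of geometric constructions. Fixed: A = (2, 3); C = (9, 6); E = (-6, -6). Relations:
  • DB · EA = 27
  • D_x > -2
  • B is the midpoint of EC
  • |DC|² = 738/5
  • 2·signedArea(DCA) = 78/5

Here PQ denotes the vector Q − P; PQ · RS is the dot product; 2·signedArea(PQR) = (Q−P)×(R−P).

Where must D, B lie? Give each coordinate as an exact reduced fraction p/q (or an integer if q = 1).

1. B_x = 3/2  [B is the midpoint of EC]
2. B_y = 0  [B is the midpoint of EC]
   → B = (3/2, 0)
3. D_x = -6/5  [DB · EA = 27 ∩ 2·signedArea(DCA) = 78/5]
4. D_y = -3/5  [DB · EA = 27 ∩ 2·signedArea(DCA) = 78/5]
   → D = (-6/5, -3/5)

B = (3/2, 0)
D = (-6/5, -3/5)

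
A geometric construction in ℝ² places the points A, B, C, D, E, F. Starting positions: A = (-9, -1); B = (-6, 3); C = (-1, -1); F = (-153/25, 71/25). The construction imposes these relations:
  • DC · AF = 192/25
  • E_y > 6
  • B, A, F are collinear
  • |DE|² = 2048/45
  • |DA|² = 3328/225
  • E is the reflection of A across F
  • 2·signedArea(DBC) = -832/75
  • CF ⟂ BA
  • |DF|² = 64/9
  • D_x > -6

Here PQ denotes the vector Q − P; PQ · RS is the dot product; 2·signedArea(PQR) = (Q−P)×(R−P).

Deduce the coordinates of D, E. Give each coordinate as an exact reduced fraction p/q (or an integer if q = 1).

D = (-403/75, 7/25)
E = (-81/25, 167/25)

1. D_x = -403/75  [DC · AF = 192/25 ∩ 2·signedArea(DBC) = -832/75]
2. D_y = 7/25  [DC · AF = 192/25 ∩ 2·signedArea(DBC) = -832/75]
   → D = (-403/75, 7/25)
3. E_x = -81/25  [E is the reflection of A across F]
4. E_y = 167/25  [E is the reflection of A across F]
   → E = (-81/25, 167/25)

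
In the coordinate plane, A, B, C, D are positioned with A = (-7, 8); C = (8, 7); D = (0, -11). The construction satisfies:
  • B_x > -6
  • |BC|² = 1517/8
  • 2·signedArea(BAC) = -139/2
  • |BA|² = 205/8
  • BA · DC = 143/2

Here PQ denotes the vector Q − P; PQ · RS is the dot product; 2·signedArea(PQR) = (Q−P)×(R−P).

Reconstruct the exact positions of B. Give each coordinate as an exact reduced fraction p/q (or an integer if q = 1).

B = (-21/4, 13/4)

1. B_x = -21/4  [BA · DC = 143/2 ∩ 2·signedArea(BAC) = -139/2]
2. B_y = 13/4  [BA · DC = 143/2 ∩ 2·signedArea(BAC) = -139/2]
   → B = (-21/4, 13/4)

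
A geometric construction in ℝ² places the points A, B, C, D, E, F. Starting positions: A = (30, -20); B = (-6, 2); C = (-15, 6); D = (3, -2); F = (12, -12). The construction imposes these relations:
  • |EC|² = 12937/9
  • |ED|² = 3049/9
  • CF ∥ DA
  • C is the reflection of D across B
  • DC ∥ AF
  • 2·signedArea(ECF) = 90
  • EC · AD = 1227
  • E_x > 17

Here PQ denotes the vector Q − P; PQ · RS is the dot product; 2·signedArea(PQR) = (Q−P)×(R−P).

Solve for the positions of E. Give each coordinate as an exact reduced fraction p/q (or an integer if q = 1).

E = (18, -38/3)

1. E_x = 18  [2·signedArea(ECF) = 90 ∩ EC · AD = 1227]
2. E_y = -38/3  [2·signedArea(ECF) = 90 ∩ EC · AD = 1227]
   → E = (18, -38/3)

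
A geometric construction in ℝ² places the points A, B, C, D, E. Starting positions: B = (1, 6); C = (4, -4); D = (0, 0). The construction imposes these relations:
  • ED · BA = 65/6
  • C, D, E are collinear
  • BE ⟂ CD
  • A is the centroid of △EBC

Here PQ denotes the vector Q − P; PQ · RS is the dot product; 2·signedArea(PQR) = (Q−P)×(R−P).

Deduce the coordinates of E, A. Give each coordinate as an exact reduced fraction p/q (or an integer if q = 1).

A = (5/6, 3/2)
E = (-5/2, 5/2)

1. E_x = -5/2  [C, D, E are collinear ∩ BE ⟂ CD]
2. E_y = 5/2  [C, D, E are collinear ∩ BE ⟂ CD]
   → E = (-5/2, 5/2)
3. A_x = 5/6  [A is the centroid of △EBC]
4. A_y = 3/2  [A is the centroid of △EBC]
   → A = (5/6, 3/2)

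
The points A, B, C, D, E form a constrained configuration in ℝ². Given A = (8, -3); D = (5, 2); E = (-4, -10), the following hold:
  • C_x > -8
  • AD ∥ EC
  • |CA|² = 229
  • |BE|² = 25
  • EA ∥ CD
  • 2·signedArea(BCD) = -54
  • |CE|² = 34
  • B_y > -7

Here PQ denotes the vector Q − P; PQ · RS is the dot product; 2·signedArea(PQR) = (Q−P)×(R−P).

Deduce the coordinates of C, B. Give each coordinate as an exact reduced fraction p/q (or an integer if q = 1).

1. C_x = -7  [EA ∥ CD ∩ AD ∥ EC]
2. C_y = -5  [EA ∥ CD ∩ AD ∥ EC]
   → C = (-7, -5)
3. B_x = -1  [line -7·x + 12·y + 65 = 0 ∩ |BE|² = 25]
4. B_y = -6  [line -7·x + 12·y + 65 = 0 ∩ |BE|² = 25]
   → B = (-1, -6)

B = (-1, -6)
C = (-7, -5)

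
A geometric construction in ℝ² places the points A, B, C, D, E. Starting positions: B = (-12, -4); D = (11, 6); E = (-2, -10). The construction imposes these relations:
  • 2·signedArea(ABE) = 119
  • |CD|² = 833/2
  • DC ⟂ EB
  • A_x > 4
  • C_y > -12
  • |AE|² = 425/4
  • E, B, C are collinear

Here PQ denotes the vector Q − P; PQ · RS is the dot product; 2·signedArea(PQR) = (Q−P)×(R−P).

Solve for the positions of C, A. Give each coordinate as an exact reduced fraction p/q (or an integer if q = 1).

1. C_x = 1/2  [E, B, C are collinear ∩ DC ⟂ EB]
2. C_y = -23/2  [E, B, C are collinear ∩ DC ⟂ EB]
   → C = (1/2, -23/2)
3. A_x = 9/2  [line 6·x + 10·y + -7 = 0 ∩ |AE|² = 425/4]
4. A_y = -2  [line 6·x + 10·y + -7 = 0 ∩ |AE|² = 425/4]
   → A = (9/2, -2)

A = (9/2, -2)
C = (1/2, -23/2)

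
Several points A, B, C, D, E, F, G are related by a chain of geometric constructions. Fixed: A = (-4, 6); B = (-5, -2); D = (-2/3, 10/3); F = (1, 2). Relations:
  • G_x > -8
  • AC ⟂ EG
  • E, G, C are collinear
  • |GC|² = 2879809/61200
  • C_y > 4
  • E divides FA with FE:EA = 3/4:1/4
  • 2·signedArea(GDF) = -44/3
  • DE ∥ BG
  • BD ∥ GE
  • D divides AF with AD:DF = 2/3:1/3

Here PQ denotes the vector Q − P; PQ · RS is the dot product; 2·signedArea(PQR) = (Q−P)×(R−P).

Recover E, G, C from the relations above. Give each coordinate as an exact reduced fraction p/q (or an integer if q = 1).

C = (-1172/425, 2121/425)
E = (-11/4, 5)
G = (-85/12, -1/3)

1. E_x = -11/4  [E divides FA with FE:EA = 3/4:1/4]
2. E_y = 5  [E divides FA with FE:EA = 3/4:1/4]
   → E = (-11/4, 5)
3. G_x = -85/12  [BD ∥ GE ∩ DE ∥ BG]
4. G_y = -1/3  [BD ∥ GE ∩ DE ∥ BG]
   → G = (-85/12, -1/3)
5. C_x = -1172/425  [E, G, C are collinear ∩ AC ⟂ EG]
6. C_y = 2121/425  [E, G, C are collinear ∩ AC ⟂ EG]
   → C = (-1172/425, 2121/425)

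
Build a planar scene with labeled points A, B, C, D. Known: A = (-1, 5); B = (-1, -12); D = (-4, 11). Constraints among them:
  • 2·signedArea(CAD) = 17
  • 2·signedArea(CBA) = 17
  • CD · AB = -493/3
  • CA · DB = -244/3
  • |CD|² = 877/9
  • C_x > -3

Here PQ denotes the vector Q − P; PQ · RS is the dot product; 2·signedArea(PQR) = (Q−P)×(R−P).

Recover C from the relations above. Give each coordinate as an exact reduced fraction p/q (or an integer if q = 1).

C = (-2, 4/3)

1. C_x = -2  [2·signedArea(CBA) = 17 ∩ CA · DB = -244/3]
2. C_y = 4/3  [2·signedArea(CBA) = 17 ∩ CA · DB = -244/3]
   → C = (-2, 4/3)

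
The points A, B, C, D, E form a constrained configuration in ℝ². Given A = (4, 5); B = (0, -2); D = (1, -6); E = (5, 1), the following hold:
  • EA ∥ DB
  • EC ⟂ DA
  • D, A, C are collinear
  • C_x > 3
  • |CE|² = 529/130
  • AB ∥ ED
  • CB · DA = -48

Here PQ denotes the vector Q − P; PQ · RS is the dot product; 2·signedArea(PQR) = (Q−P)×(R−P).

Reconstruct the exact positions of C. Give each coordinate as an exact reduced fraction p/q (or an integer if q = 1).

1. C_x = 397/130  [D, A, C are collinear ∩ EC ⟂ DA]
2. C_y = 199/130  [D, A, C are collinear ∩ EC ⟂ DA]
   → C = (397/130, 199/130)

C = (397/130, 199/130)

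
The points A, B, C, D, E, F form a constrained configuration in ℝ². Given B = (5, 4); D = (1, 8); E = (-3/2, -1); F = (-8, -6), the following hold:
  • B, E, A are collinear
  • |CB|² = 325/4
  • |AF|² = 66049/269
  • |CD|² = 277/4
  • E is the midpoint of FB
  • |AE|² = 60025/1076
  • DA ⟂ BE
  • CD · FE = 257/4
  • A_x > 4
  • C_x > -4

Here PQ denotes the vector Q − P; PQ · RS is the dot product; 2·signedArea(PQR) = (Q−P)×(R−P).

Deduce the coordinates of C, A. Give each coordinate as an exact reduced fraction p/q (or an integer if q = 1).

A = (1189/269, 956/269)
C = (-7/2, 1)

1. C_x = -7/2  [line -13/2·x + -5·y + -71/4 = 0 ∩ |CD|² = 277/4]
2. C_y = 1  [line -13/2·x + -5·y + -71/4 = 0 ∩ |CD|² = 277/4]
   → C = (-7/2, 1)
3. A_x = 1189/269  [B, E, A are collinear ∩ DA ⟂ BE]
4. A_y = 956/269  [B, E, A are collinear ∩ DA ⟂ BE]
   → A = (1189/269, 956/269)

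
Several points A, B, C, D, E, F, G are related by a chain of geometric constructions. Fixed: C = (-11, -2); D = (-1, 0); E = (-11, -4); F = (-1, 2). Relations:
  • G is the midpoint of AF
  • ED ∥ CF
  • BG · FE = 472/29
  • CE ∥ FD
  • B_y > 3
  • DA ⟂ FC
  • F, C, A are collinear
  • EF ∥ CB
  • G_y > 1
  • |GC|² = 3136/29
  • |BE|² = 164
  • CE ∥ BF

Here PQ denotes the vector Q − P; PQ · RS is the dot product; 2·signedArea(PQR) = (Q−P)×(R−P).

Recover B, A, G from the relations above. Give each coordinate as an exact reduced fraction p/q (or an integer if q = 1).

A = (-49/29, 50/29)
B = (-1, 4)
G = (-39/29, 54/29)

1. B_x = -1  [CE ∥ BF ∩ EF ∥ CB]
2. B_y = 4  [CE ∥ BF ∩ EF ∥ CB]
   → B = (-1, 4)
3. A_x = -49/29  [F, C, A are collinear ∩ DA ⟂ FC]
4. A_y = 50/29  [F, C, A are collinear ∩ DA ⟂ FC]
   → A = (-49/29, 50/29)
5. G_x = -39/29  [G is the midpoint of AF]
6. G_y = 54/29  [G is the midpoint of AF]
   → G = (-39/29, 54/29)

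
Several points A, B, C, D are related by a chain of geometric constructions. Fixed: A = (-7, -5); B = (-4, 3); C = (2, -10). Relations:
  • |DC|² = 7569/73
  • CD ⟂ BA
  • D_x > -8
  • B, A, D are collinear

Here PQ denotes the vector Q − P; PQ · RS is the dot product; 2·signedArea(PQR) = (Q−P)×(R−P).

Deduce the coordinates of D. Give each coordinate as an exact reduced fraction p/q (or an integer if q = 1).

1. D_x = -550/73  [B, A, D are collinear ∩ CD ⟂ BA]
2. D_y = -469/73  [B, A, D are collinear ∩ CD ⟂ BA]
   → D = (-550/73, -469/73)

D = (-550/73, -469/73)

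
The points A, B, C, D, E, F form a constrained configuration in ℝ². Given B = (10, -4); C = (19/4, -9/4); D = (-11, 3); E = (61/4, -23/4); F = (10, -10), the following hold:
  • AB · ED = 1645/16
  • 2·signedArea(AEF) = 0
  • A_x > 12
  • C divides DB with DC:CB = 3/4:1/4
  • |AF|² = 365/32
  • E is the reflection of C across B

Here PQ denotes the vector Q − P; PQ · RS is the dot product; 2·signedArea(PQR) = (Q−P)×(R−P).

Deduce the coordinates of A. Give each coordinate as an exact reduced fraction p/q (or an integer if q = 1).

1. A_x = 101/8  [2·signedArea(AEF) = 0 ∩ AB · ED = 1645/16]
2. A_y = -63/8  [2·signedArea(AEF) = 0 ∩ AB · ED = 1645/16]
   → A = (101/8, -63/8)

A = (101/8, -63/8)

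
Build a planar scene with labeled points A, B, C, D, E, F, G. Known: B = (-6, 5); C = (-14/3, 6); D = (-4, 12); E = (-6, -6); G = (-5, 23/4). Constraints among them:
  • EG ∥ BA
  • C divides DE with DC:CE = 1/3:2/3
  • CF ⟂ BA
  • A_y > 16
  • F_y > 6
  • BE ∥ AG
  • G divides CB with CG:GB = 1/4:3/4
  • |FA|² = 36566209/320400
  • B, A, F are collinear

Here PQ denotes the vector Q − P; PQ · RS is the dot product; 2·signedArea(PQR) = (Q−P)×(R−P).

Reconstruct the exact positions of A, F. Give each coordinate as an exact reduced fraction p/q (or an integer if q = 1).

1. A_x = -5  [BE ∥ AG ∩ EG ∥ BA]
2. A_y = 67/4  [BE ∥ AG ∩ EG ∥ BA]
   → A = (-5, 67/4)
3. F_x = -39422/6675  [B, A, F are collinear ∩ CF ⟂ BA]
4. F_y = 40754/6675  [B, A, F are collinear ∩ CF ⟂ BA]
   → F = (-39422/6675, 40754/6675)

A = (-5, 67/4)
F = (-39422/6675, 40754/6675)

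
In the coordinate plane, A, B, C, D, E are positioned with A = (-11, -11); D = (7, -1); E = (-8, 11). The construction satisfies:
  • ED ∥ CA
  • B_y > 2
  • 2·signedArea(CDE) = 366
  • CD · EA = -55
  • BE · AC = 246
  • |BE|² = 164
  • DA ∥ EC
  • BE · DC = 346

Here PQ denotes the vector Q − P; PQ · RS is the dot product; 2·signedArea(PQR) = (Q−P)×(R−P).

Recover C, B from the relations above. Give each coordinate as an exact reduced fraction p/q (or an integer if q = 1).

1. C_x = -26  [ED ∥ CA ∩ DA ∥ EC]
2. C_y = 1  [ED ∥ CA ∩ DA ∥ EC]
   → C = (-26, 1)
3. B_x = 2  [BE · DC = 346 ∩ BE · AC = 246]
4. B_y = 3  [BE · DC = 346 ∩ BE · AC = 246]
   → B = (2, 3)

B = (2, 3)
C = (-26, 1)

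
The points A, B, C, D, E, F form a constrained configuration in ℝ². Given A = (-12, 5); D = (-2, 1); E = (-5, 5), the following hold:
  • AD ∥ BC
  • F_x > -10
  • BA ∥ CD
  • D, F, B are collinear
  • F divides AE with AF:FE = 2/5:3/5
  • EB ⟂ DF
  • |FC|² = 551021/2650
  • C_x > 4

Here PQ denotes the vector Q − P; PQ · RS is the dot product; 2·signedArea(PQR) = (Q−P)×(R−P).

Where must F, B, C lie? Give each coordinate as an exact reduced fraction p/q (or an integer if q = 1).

B = (-635/106, 341/106)
C = (425/106, -83/106)
F = (-46/5, 5)

1. F_x = -46/5  [F divides AE with AF:FE = 2/5:3/5]
2. F_y = 5  [F divides AE with AF:FE = 2/5:3/5]
   → F = (-46/5, 5)
3. B_x = -635/106  [D, F, B are collinear ∩ EB ⟂ DF]
4. B_y = 341/106  [D, F, B are collinear ∩ EB ⟂ DF]
   → B = (-635/106, 341/106)
5. C_x = 425/106  [BA ∥ CD ∩ AD ∥ BC]
6. C_y = -83/106  [BA ∥ CD ∩ AD ∥ BC]
   → C = (425/106, -83/106)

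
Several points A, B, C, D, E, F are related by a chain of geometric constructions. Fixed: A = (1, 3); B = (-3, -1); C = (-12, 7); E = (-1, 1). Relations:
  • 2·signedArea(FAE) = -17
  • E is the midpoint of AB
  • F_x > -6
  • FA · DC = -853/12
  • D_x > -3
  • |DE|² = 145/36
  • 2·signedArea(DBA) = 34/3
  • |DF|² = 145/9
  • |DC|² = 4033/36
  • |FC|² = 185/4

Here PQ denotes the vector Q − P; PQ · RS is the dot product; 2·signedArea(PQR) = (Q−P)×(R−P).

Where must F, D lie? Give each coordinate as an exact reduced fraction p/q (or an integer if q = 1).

1. F_x = -11/2  [line 2·x + -2·y + 21 = 0 ∩ |FC|² = 185/4]
2. F_y = 5  [line 2·x + -2·y + 21 = 0 ∩ |FC|² = 185/4]
   → F = (-11/2, 5)
3. D_x = -5/2  [2·signedArea(DBA) = 34/3 ∩ FA · DC = -853/12]
4. D_y = 7/3  [2·signedArea(DBA) = 34/3 ∩ FA · DC = -853/12]
   → D = (-5/2, 7/3)

D = (-5/2, 7/3)
F = (-11/2, 5)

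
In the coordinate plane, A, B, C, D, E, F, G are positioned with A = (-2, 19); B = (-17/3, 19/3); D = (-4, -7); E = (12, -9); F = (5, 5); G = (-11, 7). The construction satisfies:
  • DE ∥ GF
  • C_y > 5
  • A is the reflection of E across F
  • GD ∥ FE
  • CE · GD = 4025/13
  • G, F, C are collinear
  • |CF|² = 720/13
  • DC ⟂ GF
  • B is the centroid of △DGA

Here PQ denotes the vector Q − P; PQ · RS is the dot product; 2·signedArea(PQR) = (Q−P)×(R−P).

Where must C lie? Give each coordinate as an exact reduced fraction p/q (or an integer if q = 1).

C = (-31/13, 77/13)

1. C_x = -31/13  [G, F, C are collinear ∩ DC ⟂ GF]
2. C_y = 77/13  [G, F, C are collinear ∩ DC ⟂ GF]
   → C = (-31/13, 77/13)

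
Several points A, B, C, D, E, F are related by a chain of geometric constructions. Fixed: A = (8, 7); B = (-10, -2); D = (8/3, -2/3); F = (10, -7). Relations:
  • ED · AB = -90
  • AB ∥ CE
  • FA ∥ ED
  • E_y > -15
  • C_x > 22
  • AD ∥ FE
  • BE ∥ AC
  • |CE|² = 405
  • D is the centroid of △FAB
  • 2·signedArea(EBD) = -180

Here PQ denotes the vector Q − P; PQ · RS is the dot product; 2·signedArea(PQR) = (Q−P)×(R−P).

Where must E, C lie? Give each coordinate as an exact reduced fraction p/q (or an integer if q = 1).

C = (68/3, -17/3)
E = (14/3, -44/3)

1. E_x = 14/3  [FA ∥ ED ∩ AD ∥ FE]
2. E_y = -44/3  [FA ∥ ED ∩ AD ∥ FE]
   → E = (14/3, -44/3)
3. C_x = 68/3  [AB ∥ CE ∩ BE ∥ AC]
4. C_y = -17/3  [AB ∥ CE ∩ BE ∥ AC]
   → C = (68/3, -17/3)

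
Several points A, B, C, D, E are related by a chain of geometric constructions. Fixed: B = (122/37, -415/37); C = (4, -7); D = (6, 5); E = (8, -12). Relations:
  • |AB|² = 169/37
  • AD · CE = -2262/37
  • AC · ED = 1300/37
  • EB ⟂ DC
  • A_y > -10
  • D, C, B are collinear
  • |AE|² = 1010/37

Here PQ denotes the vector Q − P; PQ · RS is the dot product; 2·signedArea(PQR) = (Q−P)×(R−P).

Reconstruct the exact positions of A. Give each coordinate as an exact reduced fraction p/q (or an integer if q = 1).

A = (135/37, -337/37)

1. A_x = 135/37  [AC · ED = 1300/37 ∩ AD · CE = -2262/37]
2. A_y = -337/37  [AC · ED = 1300/37 ∩ AD · CE = -2262/37]
   → A = (135/37, -337/37)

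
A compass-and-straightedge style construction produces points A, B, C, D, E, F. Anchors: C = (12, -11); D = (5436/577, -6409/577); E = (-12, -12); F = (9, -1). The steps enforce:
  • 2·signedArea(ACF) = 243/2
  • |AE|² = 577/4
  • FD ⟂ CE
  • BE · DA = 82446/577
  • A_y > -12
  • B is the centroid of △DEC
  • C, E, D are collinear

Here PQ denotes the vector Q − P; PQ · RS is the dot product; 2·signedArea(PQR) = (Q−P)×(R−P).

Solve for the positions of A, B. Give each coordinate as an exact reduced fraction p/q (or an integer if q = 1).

1. B_x = 1812/577  [B is the centroid of △DEC]
2. B_y = -6560/577  [B is the centroid of △DEC]
   → B = (1812/577, -6560/577)
3. A_x = 0  [2·signedArea(ACF) = 243/2 ∩ BE · DA = 82446/577]
4. A_y = -23/2  [2·signedArea(ACF) = 243/2 ∩ BE · DA = 82446/577]
   → A = (0, -23/2)

A = (0, -23/2)
B = (1812/577, -6560/577)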